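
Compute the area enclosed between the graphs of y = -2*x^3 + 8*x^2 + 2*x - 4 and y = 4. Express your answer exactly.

253/6

Set the curves equal: -2*x^3 + 8*x^2 + 2*x - 4 = 4, so -2*x^3 + 8*x^2 + 2*x - 8 = 0, which factors as -2*(x - 4)*(x - 1)*(x + 1) = 0. The curves meet at x = -1, 1, 4.
On [-1, 1], y = 4 is on top; that piece has area ∫[-1,1] (-(-2*x^3 + 8*x^2 + 2*x - 8)) dx = 32/3.
On [1, 4], y = -2*x^3 + 8*x^2 + 2*x - 4 is on top; that piece has area ∫[1,4] (-2*x^3 + 8*x^2 + 2*x - 8) dx = 63/2.
Total enclosed area = 32/3 + 63/2 = 253/6.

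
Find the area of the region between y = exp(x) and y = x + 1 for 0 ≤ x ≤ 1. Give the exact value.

-5/2 + exp(1)

On [0, 1], (exp(x)) - (x + 1) = -x + exp(x) - 1 is ≥ 0 throughout, so the area is a single integral of |-x + exp(x) - 1|.
∫[0,1] (-x + exp(x) - 1) dx = -5/2 + exp(1).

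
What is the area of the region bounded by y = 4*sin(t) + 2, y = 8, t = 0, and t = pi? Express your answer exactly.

-8 + 6*pi

On [0, pi], (4*sin(t) + 2) - (8) = 4*sin(t) - 6 is ≤ 0 throughout, so the area is a single integral of |4*sin(t) - 6|.
∫[0,pi] (4*sin(t) - 6) dt = 8 - 6*pi; the area of that piece is -8 + 6*pi.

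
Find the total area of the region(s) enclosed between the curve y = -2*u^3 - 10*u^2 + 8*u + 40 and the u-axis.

937/6

The curve meets the u-axis where -2*u^3 - 10*u^2 + 8*u + 40 = 0, i.e. -2*(u - 2)*(u + 2)*(u + 5) = 0, at u = -5, -2, 2.
On [-5, -2] the curve lies below the axis; ∫[-5,-2] (-2*u^3 - 10*u^2 + 8*u + 40) du = -99/2, giving area 99/2.
On [-2, 2] the curve lies above the axis; ∫[-2,2] (-2*u^3 - 10*u^2 + 8*u + 40) du = 320/3, giving area 320/3.
Total area = 99/2 + 320/3 = 937/6.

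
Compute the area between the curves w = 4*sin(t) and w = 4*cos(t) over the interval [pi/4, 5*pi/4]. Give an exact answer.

On [pi/4, 5*pi/4], (4*sin(t)) - (4*cos(t)) = 4*sin(t) - 4*cos(t) is ≥ 0 throughout, so the area is a single integral of |4*sin(t) - 4*cos(t)|.
∫[pi/4,5*pi/4] (4*sin(t) - 4*cos(t)) dt = 8*sqrt(2).

8*sqrt(2)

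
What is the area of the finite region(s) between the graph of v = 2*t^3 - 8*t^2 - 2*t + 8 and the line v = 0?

The curve meets the t-axis where 2*t^3 - 8*t^2 - 2*t + 8 = 0, i.e. 2*(t - 4)*(t - 1)*(t + 1) = 0, at t = -1, 1, 4.
On [-1, 1] the curve lies above the axis; ∫[-1,1] (2*t^3 - 8*t^2 - 2*t + 8) dt = 32/3, giving area 32/3.
On [1, 4] the curve lies below the axis; ∫[1,4] (2*t^3 - 8*t^2 - 2*t + 8) dt = -63/2, giving area 63/2.
Total area = 32/3 + 63/2 = 253/6.

253/6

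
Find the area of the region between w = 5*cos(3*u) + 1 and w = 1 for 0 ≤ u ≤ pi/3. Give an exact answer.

10/3

The difference (5*cos(3*u) + 1) - (1) = 5*cos(3*u) changes sign at u = pi/6 inside [0, pi/3], so split the integral there.
∫[0,pi/6] (5*cos(3*u)) du = 5/3.
∫[pi/6,pi/3] (5*cos(3*u)) du = -5/3; the area of that piece is 5/3.
Total area = 5/3 + 5/3 = 10/3.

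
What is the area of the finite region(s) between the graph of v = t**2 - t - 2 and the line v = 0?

The curve meets the t-axis where t**2 - t - 2 = 0, i.e. (t - 2)*(t + 1) = 0, at t = -1, 2.
On [-1, 2] the curve lies below the axis; ∫[-1,2] (t**2 - t - 2) dt = -9/2, giving area 9/2.

9/2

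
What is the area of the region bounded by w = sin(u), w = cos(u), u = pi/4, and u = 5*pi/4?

On [pi/4, 5*pi/4], (sin(u)) - (cos(u)) = sin(u) - cos(u) is ≥ 0 throughout, so the area is a single integral of |sin(u) - cos(u)|.
∫[pi/4,5*pi/4] (sin(u) - cos(u)) du = 2*sqrt(2).

2*sqrt(2)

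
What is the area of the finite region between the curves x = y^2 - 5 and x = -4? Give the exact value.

4/3

Both boundary curves give x as a function of y, so integrate with respect to y. Setting them equal: y^2 - 1 = 0, i.e. (y - 1)*(y + 1) = 0, so they meet at y = -1, 1.
For y in [-1, 1], x = y^2 - 5 is on the left; area = ∫[-1,1] (-(y^2 - 1)) dy = 4/3.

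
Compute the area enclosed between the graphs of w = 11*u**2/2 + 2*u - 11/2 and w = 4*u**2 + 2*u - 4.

Set the curves equal: 11*u**2/2 + 2*u - 11/2 = 4*u**2 + 2*u - 4, so 3*u**2/2 - 3/2 = 0, which factors as 3*(u - 1)*(u + 1)/2 = 0. The curves meet at u = -1, 1.
On [-1, 1], w = 4*u**2 + 2*u - 4 is on top; that piece has area ∫[-1,1] (-(3*u**2/2 - 3/2)) du = 2.

2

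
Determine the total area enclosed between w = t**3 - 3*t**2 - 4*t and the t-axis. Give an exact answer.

The curve meets the t-axis where t**3 - 3*t**2 - 4*t = 0, i.e. t*(t - 4)*(t + 1) = 0, at t = -1, 0, 4.
On [-1, 0] the curve lies above the axis; ∫[-1,0] (t**3 - 3*t**2 - 4*t) dt = 3/4, giving area 3/4.
On [0, 4] the curve lies below the axis; ∫[0,4] (t**3 - 3*t**2 - 4*t) dt = -32, giving area 32.
Total area = 3/4 + 32 = 131/4.

131/4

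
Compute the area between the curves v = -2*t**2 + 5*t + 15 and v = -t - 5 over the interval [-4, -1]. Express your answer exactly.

The difference (-2*t**2 + 5*t + 15) - (-t - 5) = -2*t**2 + 6*t + 20 changes sign at t = -2 inside [-4, -1], so split the integral there.
∫[-4,-2] (-2*t**2 + 6*t + 20) dt = -100/3; the area of that piece is 100/3.
∫[-2,-1] (-2*t**2 + 6*t + 20) dt = 19/3.
Total area = 100/3 + 19/3 = 119/3.

119/3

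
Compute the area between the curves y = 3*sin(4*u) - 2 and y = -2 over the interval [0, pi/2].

3

The difference (3*sin(4*u) - 2) - (-2) = 3*sin(4*u) changes sign at u = pi/4 inside [0, pi/2], so split the integral there.
∫[0,pi/4] (3*sin(4*u)) du = 3/2.
∫[pi/4,pi/2] (3*sin(4*u)) du = -3/2; the area of that piece is 3/2.
Total area = 3/2 + 3/2 = 3.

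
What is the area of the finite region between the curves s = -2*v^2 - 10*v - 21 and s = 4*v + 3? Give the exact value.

Both boundary curves give s as a function of v, so integrate with respect to v. Setting them equal: -2*v^2 - 14*v - 24 = 0, i.e. -2*(v + 3)*(v + 4) = 0, so they meet at v = -4, -3.
For v in [-4, -3], s = -2*v^2 - 10*v - 21 is on the right; area = ∫[-4,-3] (-2*v^2 - 14*v - 24) dv = 1/3.

1/3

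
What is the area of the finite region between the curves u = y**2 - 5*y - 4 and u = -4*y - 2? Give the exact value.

Both boundary curves give u as a function of y, so integrate with respect to y. Setting them equal: y**2 - y - 2 = 0, i.e. (y - 2)*(y + 1) = 0, so they meet at y = -1, 2.
For y in [-1, 2], u = y**2 - 5*y - 4 is on the left; area = ∫[-1,2] (-(y**2 - y - 2)) dy = 9/2.

9/2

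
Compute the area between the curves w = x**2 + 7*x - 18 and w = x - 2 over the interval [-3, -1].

On [-3, -1], (x**2 + 7*x - 18) - (x - 2) = x**2 + 6*x - 16 is ≤ 0 throughout, so the area is a single integral of |x**2 + 6*x - 16|.
∫[-3,-1] (x**2 + 6*x - 16) dx = -142/3; the area of that piece is 142/3.

142/3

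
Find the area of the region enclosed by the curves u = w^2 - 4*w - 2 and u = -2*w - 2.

Both boundary curves give u as a function of w, so integrate with respect to w. Setting them equal: w^2 - 2*w = 0, i.e. w*(w - 2) = 0, so they meet at w = 0, 2.
For w in [0, 2], u = w^2 - 4*w - 2 is on the left; area = ∫[0,2] (-(w^2 - 2*w)) dw = 4/3.

4/3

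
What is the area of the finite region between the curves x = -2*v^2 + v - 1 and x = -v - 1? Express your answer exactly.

Both boundary curves give x as a function of v, so integrate with respect to v. Setting them equal: -2*v^2 + 2*v = 0, i.e. -2*v*(v - 1) = 0, so they meet at v = 0, 1.
For v in [0, 1], x = -2*v^2 + v - 1 is on the right; area = ∫[0,1] (-2*v^2 + 2*v) dv = 1/3.

1/3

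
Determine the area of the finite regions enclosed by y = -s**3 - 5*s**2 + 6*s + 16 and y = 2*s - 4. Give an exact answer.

937/12

Set the curves equal: -s**3 - 5*s**2 + 6*s + 16 = 2*s - 4, so -s**3 - 5*s**2 + 4*s + 20 = 0, which factors as -(s - 2)*(s + 2)*(s + 5) = 0. The curves meet at s = -5, -2, 2.
On [-5, -2], y = 2*s - 4 is on top; that piece has area ∫[-5,-2] (-(-s**3 - 5*s**2 + 4*s + 20)) ds = 99/4.
On [-2, 2], y = -s**3 - 5*s**2 + 6*s + 16 is on top; that piece has area ∫[-2,2] (-s**3 - 5*s**2 + 4*s + 20) ds = 160/3.
Total enclosed area = 99/4 + 160/3 = 937/12.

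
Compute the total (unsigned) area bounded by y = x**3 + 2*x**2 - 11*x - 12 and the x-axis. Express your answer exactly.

The curve meets the x-axis where x**3 + 2*x**2 - 11*x - 12 = 0, i.e. (x - 3)*(x + 1)*(x + 4) = 0, at x = -4, -1, 3.
On [-4, -1] the curve lies above the axis; ∫[-4,-1] (x**3 + 2*x**2 - 11*x - 12) dx = 99/4, giving area 99/4.
On [-1, 3] the curve lies below the axis; ∫[-1,3] (x**3 + 2*x**2 - 11*x - 12) dx = -160/3, giving area 160/3.
Total area = 99/4 + 160/3 = 937/12.

937/12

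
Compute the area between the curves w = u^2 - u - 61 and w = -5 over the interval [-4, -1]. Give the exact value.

On [-4, -1], (u^2 - u - 61) - (-5) = u^2 - u - 56 is ≤ 0 throughout, so the area is a single integral of |u^2 - u - 56|.
∫[-4,-1] (u^2 - u - 56) du = -279/2; the area of that piece is 279/2.

279/2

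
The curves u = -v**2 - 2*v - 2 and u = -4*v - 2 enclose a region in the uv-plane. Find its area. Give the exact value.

4/3

Both boundary curves give u as a function of v, so integrate with respect to v. Setting them equal: -v**2 + 2*v = 0, i.e. -v*(v - 2) = 0, so they meet at v = 0, 2.
For v in [0, 2], u = -v**2 - 2*v - 2 is on the right; area = ∫[0,2] (-v**2 + 2*v) dv = 4/3.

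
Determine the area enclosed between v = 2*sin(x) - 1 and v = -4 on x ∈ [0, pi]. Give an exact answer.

4 + 3*pi

On [0, pi], (2*sin(x) - 1) - (-4) = 2*sin(x) + 3 is ≥ 0 throughout, so the area is a single integral of |2*sin(x) + 3|.
∫[0,pi] (2*sin(x) + 3) dx = 4 + 3*pi.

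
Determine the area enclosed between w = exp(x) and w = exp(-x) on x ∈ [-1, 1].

The difference (exp(x)) - (exp(-x)) = exp(x) - exp(-x) changes sign at x = 0 inside [-1, 1], so split the integral there.
∫[-1,0] (exp(x) - exp(-x)) dx = -exp(1) - exp(-1) + 2; the area of that piece is -2 + exp(-1) + exp(1).
∫[0,1] (exp(x) - exp(-x)) dx = -2 + exp(-1) + exp(1).
Total area = (-2 + exp(-1) + exp(1)) + (-2 + exp(-1) + exp(1)) = -4 + 2*exp(-1) + 2*exp(1).

-4 + 2*exp(-1) + 2*exp(1)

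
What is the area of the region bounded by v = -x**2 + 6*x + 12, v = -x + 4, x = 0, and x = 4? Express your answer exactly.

On [0, 4], (-x**2 + 6*x + 12) - (-x + 4) = -x**2 + 7*x + 8 is ≥ 0 throughout, so the area is a single integral of |-x**2 + 7*x + 8|.
∫[0,4] (-x**2 + 7*x + 8) dx = 200/3.

200/3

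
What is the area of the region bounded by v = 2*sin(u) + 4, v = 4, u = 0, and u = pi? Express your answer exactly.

On [0, pi], (2*sin(u) + 4) - (4) = 2*sin(u) is ≥ 0 throughout, so the area is a single integral of |2*sin(u)|.
∫[0,pi] (2*sin(u)) du = 4.

4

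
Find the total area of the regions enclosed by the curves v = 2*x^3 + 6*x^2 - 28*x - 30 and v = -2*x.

256

Set the curves equal: 2*x^3 + 6*x^2 - 28*x - 30 = -2*x, so 2*x^3 + 6*x^2 - 26*x - 30 = 0, which factors as 2*(x - 3)*(x + 1)*(x + 5) = 0. The curves meet at x = -5, -1, 3.
On [-5, -1], v = 2*x^3 + 6*x^2 - 28*x - 30 is on top; that piece has area ∫[-5,-1] (2*x^3 + 6*x^2 - 26*x - 30) dx = 128.
On [-1, 3], v = -2*x is on top; that piece has area ∫[-1,3] (-(2*x^3 + 6*x^2 - 26*x - 30)) dx = 128.
Total enclosed area = 128 + 128 = 256.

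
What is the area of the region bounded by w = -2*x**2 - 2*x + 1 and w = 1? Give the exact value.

1/3

Set the curves equal: -2*x**2 - 2*x + 1 = 1, so -2*x**2 - 2*x = 0, which factors as -2*x*(x + 1) = 0. The curves meet at x = -1, 0.
On [-1, 0], w = -2*x**2 - 2*x + 1 is on top; that piece has area ∫[-1,0] (-2*x**2 - 2*x) dx = 1/3.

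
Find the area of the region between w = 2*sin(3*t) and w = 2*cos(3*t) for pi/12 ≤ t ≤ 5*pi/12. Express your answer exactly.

4*sqrt(2)/3

On [pi/12, 5*pi/12], (2*sin(3*t)) - (2*cos(3*t)) = 2*sin(3*t) - 2*cos(3*t) is ≥ 0 throughout, so the area is a single integral of |2*sin(3*t) - 2*cos(3*t)|.
∫[pi/12,5*pi/12] (2*sin(3*t) - 2*cos(3*t)) dt = 4*sqrt(2)/3.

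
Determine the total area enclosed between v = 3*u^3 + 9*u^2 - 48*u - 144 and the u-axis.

1551/2

The curve meets the u-axis where 3*u^3 + 9*u^2 - 48*u - 144 = 0, i.e. 3*(u - 4)*(u + 3)*(u + 4) = 0, at u = -4, -3, 4.
On [-4, -3] the curve lies above the axis; ∫[-4,-3] (3*u^3 + 9*u^2 - 48*u - 144) du = 15/4, giving area 15/4.
On [-3, 4] the curve lies below the axis; ∫[-3,4] (3*u^3 + 9*u^2 - 48*u - 144) du = -3087/4, giving area 3087/4.
Total area = 15/4 + 3087/4 = 1551/2.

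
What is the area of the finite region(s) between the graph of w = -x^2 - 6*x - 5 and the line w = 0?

32/3

The curve meets the x-axis where -x^2 - 6*x - 5 = 0, i.e. -(x + 1)*(x + 5) = 0, at x = -5, -1.
On [-5, -1] the curve lies above the axis; ∫[-5,-1] (-x^2 - 6*x - 5) dx = 32/3, giving area 32/3.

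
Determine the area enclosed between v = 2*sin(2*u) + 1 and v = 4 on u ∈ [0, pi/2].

-2 + 3*pi/2

On [0, pi/2], (2*sin(2*u) + 1) - (4) = 2*sin(2*u) - 3 is ≤ 0 throughout, so the area is a single integral of |2*sin(2*u) - 3|.
∫[0,pi/2] (2*sin(2*u) - 3) du = 2 - 3*pi/2; the area of that piece is -2 + 3*pi/2.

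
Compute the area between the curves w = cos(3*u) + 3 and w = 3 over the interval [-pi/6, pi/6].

2/3

On [-pi/6, pi/6], (cos(3*u) + 3) - (3) = cos(3*u) is ≥ 0 throughout, so the area is a single integral of |cos(3*u)|.
∫[-pi/6,pi/6] (cos(3*u)) du = 2/3.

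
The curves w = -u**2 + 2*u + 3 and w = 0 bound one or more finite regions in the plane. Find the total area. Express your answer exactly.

32/3

Set the curves equal: -u**2 + 2*u + 3 = 0, so -u**2 + 2*u + 3 = 0, which factors as -(u - 3)*(u + 1) = 0. The curves meet at u = -1, 3.
On [-1, 3], w = -u**2 + 2*u + 3 is on top; that piece has area ∫[-1,3] (-u**2 + 2*u + 3) du = 32/3.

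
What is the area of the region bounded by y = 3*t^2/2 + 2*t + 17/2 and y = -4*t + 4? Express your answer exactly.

Set the curves equal: 3*t^2/2 + 2*t + 17/2 = -4*t + 4, so 3*t^2/2 + 6*t + 9/2 = 0, which factors as 3*(t + 1)*(t + 3)/2 = 0. The curves meet at t = -3, -1.
On [-3, -1], y = -4*t + 4 is on top; that piece has area ∫[-3,-1] (-(3*t^2/2 + 6*t + 9/2)) dt = 2.

2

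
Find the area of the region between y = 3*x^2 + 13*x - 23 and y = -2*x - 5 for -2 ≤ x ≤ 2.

The difference (3*x^2 + 13*x - 23) - (-2*x - 5) = 3*x^2 + 15*x - 18 changes sign at x = 1 inside [-2, 2], so split the integral there.
∫[-2,1] (3*x^2 + 15*x - 18) dx = -135/2; the area of that piece is 135/2.
∫[1,2] (3*x^2 + 15*x - 18) dx = 23/2.
Total area = 135/2 + 23/2 = 79.

79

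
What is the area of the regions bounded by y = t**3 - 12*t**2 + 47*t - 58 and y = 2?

1/2

Set the curves equal: t**3 - 12*t**2 + 47*t - 58 = 2, so t**3 - 12*t**2 + 47*t - 60 = 0, which factors as (t - 5)*(t - 4)*(t - 3) = 0. The curves meet at t = 3, 4, 5.
On [3, 4], y = t**3 - 12*t**2 + 47*t - 58 is on top; that piece has area ∫[3,4] (t**3 - 12*t**2 + 47*t - 60) dt = 1/4.
On [4, 5], y = 2 is on top; that piece has area ∫[4,5] (-(t**3 - 12*t**2 + 47*t - 60)) dt = 1/4.
Total enclosed area = 1/4 + 1/4 = 1/2.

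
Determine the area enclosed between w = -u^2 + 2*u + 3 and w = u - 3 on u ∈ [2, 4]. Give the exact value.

5

The difference (-u^2 + 2*u + 3) - (u - 3) = -u^2 + u + 6 changes sign at u = 3 inside [2, 4], so split the integral there.
∫[2,3] (-u^2 + u + 6) du = 13/6.
∫[3,4] (-u^2 + u + 6) du = -17/6; the area of that piece is 17/6.
Total area = 13/6 + 17/6 = 5.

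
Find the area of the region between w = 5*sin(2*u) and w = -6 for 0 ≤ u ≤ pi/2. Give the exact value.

5 + 3*pi

On [0, pi/2], (5*sin(2*u)) - (-6) = 5*sin(2*u) + 6 is ≥ 0 throughout, so the area is a single integral of |5*sin(2*u) + 6|.
∫[0,pi/2] (5*sin(2*u) + 6) du = 5 + 3*pi.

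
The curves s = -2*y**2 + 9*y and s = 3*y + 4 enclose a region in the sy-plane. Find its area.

1/3

Both boundary curves give s as a function of y, so integrate with respect to y. Setting them equal: -2*y**2 + 6*y - 4 = 0, i.e. -2*(y - 2)*(y - 1) = 0, so they meet at y = 1, 2.
For y in [1, 2], s = -2*y**2 + 9*y is on the right; area = ∫[1,2] (-2*y**2 + 6*y - 4) dy = 1/3.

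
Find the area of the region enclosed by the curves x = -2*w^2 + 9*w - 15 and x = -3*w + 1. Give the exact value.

8/3

Both boundary curves give x as a function of w, so integrate with respect to w. Setting them equal: -2*w^2 + 12*w - 16 = 0, i.e. -2*(w - 4)*(w - 2) = 0, so they meet at w = 2, 4.
For w in [2, 4], x = -2*w^2 + 9*w - 15 is on the right; area = ∫[2,4] (-2*w^2 + 12*w - 16) dw = 8/3.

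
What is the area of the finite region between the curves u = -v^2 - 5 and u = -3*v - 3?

Both boundary curves give u as a function of v, so integrate with respect to v. Setting them equal: -v^2 + 3*v - 2 = 0, i.e. -(v - 2)*(v - 1) = 0, so they meet at v = 1, 2.
For v in [1, 2], u = -v^2 - 5 is on the right; area = ∫[1,2] (-v^2 + 3*v - 2) dv = 1/6.

1/6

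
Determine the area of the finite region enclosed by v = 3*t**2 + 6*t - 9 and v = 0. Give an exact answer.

Set the curves equal: 3*t**2 + 6*t - 9 = 0, so 3*t**2 + 6*t - 9 = 0, which factors as 3*(t - 1)*(t + 3) = 0. The curves meet at t = -3, 1.
On [-3, 1], v = 0 is on top; that piece has area ∫[-3,1] (-(3*t**2 + 6*t - 9)) dt = 32.

32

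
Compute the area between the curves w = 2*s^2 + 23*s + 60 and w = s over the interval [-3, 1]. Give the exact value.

On [-3, 1], (2*s^2 + 23*s + 60) - (s) = 2*s^2 + 22*s + 60 is ≥ 0 throughout, so the area is a single integral of |2*s^2 + 22*s + 60|.
∫[-3,1] (2*s^2 + 22*s + 60) ds = 512/3.

512/3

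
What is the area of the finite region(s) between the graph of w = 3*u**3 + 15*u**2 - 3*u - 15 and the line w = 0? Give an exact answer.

The curve meets the u-axis where 3*u**3 + 15*u**2 - 3*u - 15 = 0, i.e. 3*(u - 1)*(u + 1)*(u + 5) = 0, at u = -5, -1, 1.
On [-5, -1] the curve lies above the axis; ∫[-5,-1] (3*u**3 + 15*u**2 - 3*u - 15) du = 128, giving area 128.
On [-1, 1] the curve lies below the axis; ∫[-1,1] (3*u**3 + 15*u**2 - 3*u - 15) du = -20, giving area 20.
Total area = 128 + 20 = 148.

148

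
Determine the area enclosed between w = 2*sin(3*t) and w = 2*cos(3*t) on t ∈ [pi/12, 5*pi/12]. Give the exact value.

4*sqrt(2)/3

On [pi/12, 5*pi/12], (2*sin(3*t)) - (2*cos(3*t)) = 2*sin(3*t) - 2*cos(3*t) is ≥ 0 throughout, so the area is a single integral of |2*sin(3*t) - 2*cos(3*t)|.
∫[pi/12,5*pi/12] (2*sin(3*t) - 2*cos(3*t)) dt = 4*sqrt(2)/3.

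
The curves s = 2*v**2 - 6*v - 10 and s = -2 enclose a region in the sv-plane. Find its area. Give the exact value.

Both boundary curves give s as a function of v, so integrate with respect to v. Setting them equal: 2*v**2 - 6*v - 8 = 0, i.e. 2*(v - 4)*(v + 1) = 0, so they meet at v = -1, 4.
For v in [-1, 4], s = 2*v**2 - 6*v - 10 is on the left; area = ∫[-1,4] (-(2*v**2 - 6*v - 8)) dv = 125/3.

125/3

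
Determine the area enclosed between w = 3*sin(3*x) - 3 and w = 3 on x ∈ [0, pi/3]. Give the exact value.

-2 + 2*pi

On [0, pi/3], (3*sin(3*x) - 3) - (3) = 3*sin(3*x) - 6 is ≤ 0 throughout, so the area is a single integral of |3*sin(3*x) - 6|.
∫[0,pi/3] (3*sin(3*x) - 6) dx = 2 - 2*pi; the area of that piece is -2 + 2*pi.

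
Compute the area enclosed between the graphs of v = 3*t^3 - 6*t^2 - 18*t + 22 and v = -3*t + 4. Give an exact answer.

253/4

Set the curves equal: 3*t^3 - 6*t^2 - 18*t + 22 = -3*t + 4, so 3*t^3 - 6*t^2 - 15*t + 18 = 0, which factors as 3*(t - 3)*(t - 1)*(t + 2) = 0. The curves meet at t = -2, 1, 3.
On [-2, 1], v = 3*t^3 - 6*t^2 - 18*t + 22 is on top; that piece has area ∫[-2,1] (3*t^3 - 6*t^2 - 15*t + 18) dt = 189/4.
On [1, 3], v = -3*t + 4 is on top; that piece has area ∫[1,3] (-(3*t^3 - 6*t^2 - 15*t + 18)) dt = 16.
Total enclosed area = 189/4 + 16 = 253/4.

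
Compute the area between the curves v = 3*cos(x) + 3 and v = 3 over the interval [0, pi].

The difference (3*cos(x) + 3) - (3) = 3*cos(x) changes sign at x = pi/2 inside [0, pi], so split the integral there.
∫[0,pi/2] (3*cos(x)) dx = 3.
∫[pi/2,pi] (3*cos(x)) dx = -3; the area of that piece is 3.
Total area = 3 + 3 = 6.

6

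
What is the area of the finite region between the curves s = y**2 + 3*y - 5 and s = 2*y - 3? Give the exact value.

Both boundary curves give s as a function of y, so integrate with respect to y. Setting them equal: y**2 + y - 2 = 0, i.e. (y - 1)*(y + 2) = 0, so they meet at y = -2, 1.
For y in [-2, 1], s = y**2 + 3*y - 5 is on the left; area = ∫[-2,1] (-(y**2 + y - 2)) dy = 9/2.

9/2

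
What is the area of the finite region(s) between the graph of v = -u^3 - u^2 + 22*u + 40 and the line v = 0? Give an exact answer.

The curve meets the u-axis where -u^3 - u^2 + 22*u + 40 = 0, i.e. -(u - 5)*(u + 2)*(u + 4) = 0, at u = -4, -2, 5.
On [-4, -2] the curve lies below the axis; ∫[-4,-2] (-u^3 - u^2 + 22*u + 40) du = -32/3, giving area 32/3.
On [-2, 5] the curve lies above the axis; ∫[-2,5] (-u^3 - u^2 + 22*u + 40) du = 3773/12, giving area 3773/12.
Total area = 32/3 + 3773/12 = 3901/12.

3901/12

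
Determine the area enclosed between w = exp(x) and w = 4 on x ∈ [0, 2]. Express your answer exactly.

The difference (exp(x)) - (4) = exp(x) - 4 changes sign at x = log(4) inside [0, 2], so split the integral there.
∫[0,log(4)] (exp(x) - 4) dx = 3 - log(256); the area of that piece is -3 + log(256).
∫[log(4),2] (exp(x) - 4) dx = -12 + 8*log(2) + exp(2).
Total area = (-3 + log(256)) + (-12 + 8*log(2) + exp(2)) = -15 + exp(2) + 16*log(2).

-15 + exp(2) + 16*log(2)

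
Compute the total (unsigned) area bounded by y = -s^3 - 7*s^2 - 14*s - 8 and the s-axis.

The curve meets the s-axis where -s^3 - 7*s^2 - 14*s - 8 = 0, i.e. -(s + 1)*(s + 2)*(s + 4) = 0, at s = -4, -2, -1.
On [-4, -2] the curve lies below the axis; ∫[-4,-2] (-s^3 - 7*s^2 - 14*s - 8) ds = -8/3, giving area 8/3.
On [-2, -1] the curve lies above the axis; ∫[-2,-1] (-s^3 - 7*s^2 - 14*s - 8) ds = 5/12, giving area 5/12.
Total area = 8/3 + 5/12 = 37/12.

37/12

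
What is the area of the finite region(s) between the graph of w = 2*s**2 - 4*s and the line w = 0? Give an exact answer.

8/3

The curve meets the s-axis where 2*s**2 - 4*s = 0, i.e. 2*s*(s - 2) = 0, at s = 0, 2.
On [0, 2] the curve lies below the axis; ∫[0,2] (2*s**2 - 4*s) ds = -8/3, giving area 8/3.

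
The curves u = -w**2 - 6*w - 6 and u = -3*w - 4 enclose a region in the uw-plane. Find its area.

1/6

Both boundary curves give u as a function of w, so integrate with respect to w. Setting them equal: -w**2 - 3*w - 2 = 0, i.e. -(w + 1)*(w + 2) = 0, so they meet at w = -2, -1.
For w in [-2, -1], u = -w**2 - 6*w - 6 is on the right; area = ∫[-2,-1] (-w**2 - 3*w - 2) dw = 1/6.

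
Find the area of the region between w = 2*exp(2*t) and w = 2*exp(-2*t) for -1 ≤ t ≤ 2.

-4 + exp(-4) + exp(-2) + exp(2) + exp(4)

The difference (2*exp(2*t)) - (2*exp(-2*t)) = 2*exp(2*t) - 2*exp(-2*t) changes sign at t = 0 inside [-1, 2], so split the integral there.
∫[-1,0] (2*exp(2*t) - 2*exp(-2*t)) dt = -exp(2) - exp(-2) + 2; the area of that piece is -2 + exp(-2) + exp(2).
∫[0,2] (2*exp(2*t) - 2*exp(-2*t)) dt = -2 + exp(-4) + exp(4).
Total area = (-2 + exp(-2) + exp(2)) + (-2 + exp(-4) + exp(4)) = -4 + exp(-4) + exp(-2) + exp(2) + exp(4).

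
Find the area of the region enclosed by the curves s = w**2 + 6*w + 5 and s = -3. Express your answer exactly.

4/3

Both boundary curves give s as a function of w, so integrate with respect to w. Setting them equal: w**2 + 6*w + 8 = 0, i.e. (w + 2)*(w + 4) = 0, so they meet at w = -4, -2.
For w in [-4, -2], s = w**2 + 6*w + 5 is on the left; area = ∫[-4,-2] (-(w**2 + 6*w + 8)) dw = 4/3.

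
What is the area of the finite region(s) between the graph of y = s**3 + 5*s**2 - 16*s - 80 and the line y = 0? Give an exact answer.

The curve meets the s-axis where s**3 + 5*s**2 - 16*s - 80 = 0, i.e. (s - 4)*(s + 4)*(s + 5) = 0, at s = -5, -4, 4.
On [-5, -4] the curve lies above the axis; ∫[-5,-4] (s**3 + 5*s**2 - 16*s - 80) ds = 17/12, giving area 17/12.
On [-4, 4] the curve lies below the axis; ∫[-4,4] (s**3 + 5*s**2 - 16*s - 80) ds = -1280/3, giving area 1280/3.
Total area = 17/12 + 1280/3 = 5137/12.

5137/12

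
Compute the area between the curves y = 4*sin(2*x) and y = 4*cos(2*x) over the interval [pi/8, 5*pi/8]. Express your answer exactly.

4*sqrt(2)

On [pi/8, 5*pi/8], (4*sin(2*x)) - (4*cos(2*x)) = 4*sin(2*x) - 4*cos(2*x) is ≥ 0 throughout, so the area is a single integral of |4*sin(2*x) - 4*cos(2*x)|.
∫[pi/8,5*pi/8] (4*sin(2*x) - 4*cos(2*x)) dx = 4*sqrt(2).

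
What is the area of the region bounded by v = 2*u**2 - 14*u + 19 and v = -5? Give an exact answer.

1/3

Set the curves equal: 2*u**2 - 14*u + 19 = -5, so 2*u**2 - 14*u + 24 = 0, which factors as 2*(u - 4)*(u - 3) = 0. The curves meet at u = 3, 4.
On [3, 4], v = -5 is on top; that piece has area ∫[3,4] (-(2*u**2 - 14*u + 24)) du = 1/3.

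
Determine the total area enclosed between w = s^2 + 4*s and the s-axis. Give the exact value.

32/3

The curve meets the s-axis where s^2 + 4*s = 0, i.e. s*(s + 4) = 0, at s = -4, 0.
On [-4, 0] the curve lies below the axis; ∫[-4,0] (s^2 + 4*s) ds = -32/3, giving area 32/3.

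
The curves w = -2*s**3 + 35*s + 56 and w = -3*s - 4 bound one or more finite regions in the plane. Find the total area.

517

Set the curves equal: -2*s**3 + 35*s + 56 = -3*s - 4, so -2*s**3 + 38*s + 60 = 0, which factors as -2*(s - 5)*(s + 2)*(s + 3) = 0. The curves meet at s = -3, -2, 5.
On [-3, -2], w = -3*s - 4 is on top; that piece has area ∫[-3,-2] (-(-2*s**3 + 38*s + 60)) ds = 5/2.
On [-2, 5], w = -2*s**3 + 35*s + 56 is on top; that piece has area ∫[-2,5] (-2*s**3 + 38*s + 60) ds = 1029/2.
Total enclosed area = 5/2 + 1029/2 = 517.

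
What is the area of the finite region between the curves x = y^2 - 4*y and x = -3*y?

Both boundary curves give x as a function of y, so integrate with respect to y. Setting them equal: y^2 - y = 0, i.e. y*(y - 1) = 0, so they meet at y = 0, 1.
For y in [0, 1], x = y^2 - 4*y is on the left; area = ∫[0,1] (-(y^2 - y)) dy = 1/6.

1/6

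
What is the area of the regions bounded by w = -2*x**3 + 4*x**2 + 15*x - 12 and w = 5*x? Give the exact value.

Set the curves equal: -2*x**3 + 4*x**2 + 15*x - 12 = 5*x, so -2*x**3 + 4*x**2 + 10*x - 12 = 0, which factors as -2*(x - 3)*(x - 1)*(x + 2) = 0. The curves meet at x = -2, 1, 3.
On [-2, 1], w = 5*x is on top; that piece has area ∫[-2,1] (-(-2*x**3 + 4*x**2 + 10*x - 12)) dx = 63/2.
On [1, 3], w = -2*x**3 + 4*x**2 + 15*x - 12 is on top; that piece has area ∫[1,3] (-2*x**3 + 4*x**2 + 10*x - 12) dx = 32/3.
Total enclosed area = 63/2 + 32/3 = 253/6.

253/6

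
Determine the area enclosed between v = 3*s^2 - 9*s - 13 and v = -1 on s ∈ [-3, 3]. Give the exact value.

94

The difference (3*s^2 - 9*s - 13) - (-1) = 3*s^2 - 9*s - 12 changes sign at s = -1 inside [-3, 3], so split the integral there.
∫[-3,-1] (3*s^2 - 9*s - 12) ds = 38.
∫[-1,3] (3*s^2 - 9*s - 12) ds = -56; the area of that piece is 56.
Total area = 38 + 56 = 94.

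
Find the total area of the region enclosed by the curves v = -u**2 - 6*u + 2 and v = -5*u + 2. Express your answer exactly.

Set the curves equal: -u**2 - 6*u + 2 = -5*u + 2, so -u**2 - u = 0, which factors as -u*(u + 1) = 0. The curves meet at u = -1, 0.
On [-1, 0], v = -u**2 - 6*u + 2 is on top; that piece has area ∫[-1,0] (-u**2 - u) du = 1/6.

1/6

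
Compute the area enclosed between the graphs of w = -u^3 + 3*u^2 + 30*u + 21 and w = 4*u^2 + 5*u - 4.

Set the curves equal: -u^3 + 3*u^2 + 30*u + 21 = 4*u^2 + 5*u - 4, so -u^3 - u^2 + 25*u + 25 = 0, which factors as -(u - 5)*(u + 1)*(u + 5) = 0. The curves meet at u = -5, -1, 5.
On [-5, -1], w = 4*u^2 + 5*u - 4 is on top; that piece has area ∫[-5,-1] (-(-u^3 - u^2 + 25*u + 25)) du = 256/3.
On [-1, 5], w = -u^3 + 3*u^2 + 30*u + 21 is on top; that piece has area ∫[-1,5] (-u^3 - u^2 + 25*u + 25) du = 252.
Total enclosed area = 256/3 + 252 = 1012/3.

1012/3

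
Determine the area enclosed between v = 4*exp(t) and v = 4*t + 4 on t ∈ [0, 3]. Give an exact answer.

On [0, 3], (4*exp(t)) - (4*t + 4) = -4*t + 4*exp(t) - 4 is ≥ 0 throughout, so the area is a single integral of |-4*t + 4*exp(t) - 4|.
∫[0,3] (-4*t + 4*exp(t) - 4) dt = -34 + 4*exp(3).

-34 + 4*exp(3)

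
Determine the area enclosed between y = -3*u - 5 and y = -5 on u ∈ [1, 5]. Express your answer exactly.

On [1, 5], (-3*u - 5) - (-5) = -3*u is ≤ 0 throughout, so the area is a single integral of |-3*u|.
∫[1,5] (-3*u) du = -36; the area of that piece is 36.

36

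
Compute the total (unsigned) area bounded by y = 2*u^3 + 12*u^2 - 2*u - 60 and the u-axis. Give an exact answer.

The curve meets the u-axis where 2*u^3 + 12*u^2 - 2*u - 60 = 0, i.e. 2*(u - 2)*(u + 3)*(u + 5) = 0, at u = -5, -3, 2.
On [-5, -3] the curve lies above the axis; ∫[-5,-3] (2*u^3 + 12*u^2 - 2*u - 60) du = 16, giving area 16.
On [-3, 2] the curve lies below the axis; ∫[-3,2] (2*u^3 + 12*u^2 - 2*u - 60) du = -375/2, giving area 375/2.
Total area = 16 + 375/2 = 407/2.

407/2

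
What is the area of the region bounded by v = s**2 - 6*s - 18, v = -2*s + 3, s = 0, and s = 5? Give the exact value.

On [0, 5], (s**2 - 6*s - 18) - (-2*s + 3) = s**2 - 4*s - 21 is ≤ 0 throughout, so the area is a single integral of |s**2 - 4*s - 21|.
∫[0,5] (s**2 - 4*s - 21) ds = -340/3; the area of that piece is 340/3.

340/3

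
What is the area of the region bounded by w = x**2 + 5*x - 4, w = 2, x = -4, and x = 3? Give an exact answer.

The difference (x**2 + 5*x - 4) - (2) = x**2 + 5*x - 6 changes sign at x = 1 inside [-4, 3], so split the integral there.
∫[-4,1] (x**2 + 5*x - 6) dx = -275/6; the area of that piece is 275/6.
∫[1,3] (x**2 + 5*x - 6) dx = 50/3.
Total area = 275/6 + 50/3 = 125/2.

125/2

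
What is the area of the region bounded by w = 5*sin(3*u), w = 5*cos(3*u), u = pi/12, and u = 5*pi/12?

10*sqrt(2)/3

On [pi/12, 5*pi/12], (5*sin(3*u)) - (5*cos(3*u)) = 5*sin(3*u) - 5*cos(3*u) is ≥ 0 throughout, so the area is a single integral of |5*sin(3*u) - 5*cos(3*u)|.
∫[pi/12,5*pi/12] (5*sin(3*u) - 5*cos(3*u)) du = 10*sqrt(2)/3.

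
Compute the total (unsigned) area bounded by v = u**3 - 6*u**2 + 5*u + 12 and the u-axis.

The curve meets the u-axis where u**3 - 6*u**2 + 5*u + 12 = 0, i.e. (u - 4)*(u - 3)*(u + 1) = 0, at u = -1, 3, 4.
On [-1, 3] the curve lies above the axis; ∫[-1,3] (u**3 - 6*u**2 + 5*u + 12) du = 32, giving area 32.
On [3, 4] the curve lies below the axis; ∫[3,4] (u**3 - 6*u**2 + 5*u + 12) du = -3/4, giving area 3/4.
Total area = 32 + 3/4 = 131/4.

131/4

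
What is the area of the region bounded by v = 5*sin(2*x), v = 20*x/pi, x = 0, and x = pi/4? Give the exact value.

On [0, pi/4], (5*sin(2*x)) - (20*x/pi) = -20*x/pi + 5*sin(2*x) is ≥ 0 throughout, so the area is a single integral of |-20*x/pi + 5*sin(2*x)|.
∫[0,pi/4] (-20*x/pi + 5*sin(2*x)) dx = 5/2 - 5*pi/8.

5/2 - 5*pi/8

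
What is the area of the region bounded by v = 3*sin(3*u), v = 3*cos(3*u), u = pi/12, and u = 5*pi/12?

On [pi/12, 5*pi/12], (3*sin(3*u)) - (3*cos(3*u)) = 3*sin(3*u) - 3*cos(3*u) is ≥ 0 throughout, so the area is a single integral of |3*sin(3*u) - 3*cos(3*u)|.
∫[pi/12,5*pi/12] (3*sin(3*u) - 3*cos(3*u)) du = 2*sqrt(2).

2*sqrt(2)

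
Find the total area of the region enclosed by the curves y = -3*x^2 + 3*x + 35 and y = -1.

343/2

Set the curves equal: -3*x^2 + 3*x + 35 = -1, so -3*x^2 + 3*x + 36 = 0, which factors as -3*(x - 4)*(x + 3) = 0. The curves meet at x = -3, 4.
On [-3, 4], y = -3*x^2 + 3*x + 35 is on top; that piece has area ∫[-3,4] (-3*x^2 + 3*x + 36) dx = 343/2.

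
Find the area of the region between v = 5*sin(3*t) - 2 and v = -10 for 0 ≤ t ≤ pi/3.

10/3 + 8*pi/3

On [0, pi/3], (5*sin(3*t) - 2) - (-10) = 5*sin(3*t) + 8 is ≥ 0 throughout, so the area is a single integral of |5*sin(3*t) + 8|.
∫[0,pi/3] (5*sin(3*t) + 8) dt = 10/3 + 8*pi/3.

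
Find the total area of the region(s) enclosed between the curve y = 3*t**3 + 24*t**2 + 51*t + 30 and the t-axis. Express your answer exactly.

The curve meets the t-axis where 3*t**3 + 24*t**2 + 51*t + 30 = 0, i.e. 3*(t + 1)*(t + 2)*(t + 5) = 0, at t = -5, -2, -1.
On [-5, -2] the curve lies above the axis; ∫[-5,-2] (3*t**3 + 24*t**2 + 51*t + 30) dt = 135/4, giving area 135/4.
On [-2, -1] the curve lies below the axis; ∫[-2,-1] (3*t**3 + 24*t**2 + 51*t + 30) dt = -7/4, giving area 7/4.
Total area = 135/4 + 7/4 = 71/2.

71/2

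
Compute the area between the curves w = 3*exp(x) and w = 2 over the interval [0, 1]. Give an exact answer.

On [0, 1], (3*exp(x)) - (2) = 3*exp(x) - 2 is ≥ 0 throughout, so the area is a single integral of |3*exp(x) - 2|.
∫[0,1] (3*exp(x) - 2) dx = -5 + 3*exp(1).

-5 + 3*exp(1)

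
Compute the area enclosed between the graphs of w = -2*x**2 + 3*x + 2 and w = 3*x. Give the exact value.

Set the curves equal: -2*x**2 + 3*x + 2 = 3*x, so -2*x**2 + 2 = 0, which factors as -2*(x - 1)*(x + 1) = 0. The curves meet at x = -1, 1.
On [-1, 1], w = -2*x**2 + 3*x + 2 is on top; that piece has area ∫[-1,1] (-2*x**2 + 2) dx = 8/3.

8/3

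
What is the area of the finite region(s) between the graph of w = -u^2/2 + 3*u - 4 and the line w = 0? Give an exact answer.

The curve meets the u-axis where -u^2/2 + 3*u - 4 = 0, i.e. -(u - 4)*(u - 2)/2 = 0, at u = 2, 4.
On [2, 4] the curve lies above the axis; ∫[2,4] (-u^2/2 + 3*u - 4) du = 2/3, giving area 2/3.

2/3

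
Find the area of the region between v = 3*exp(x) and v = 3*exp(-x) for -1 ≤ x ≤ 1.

The difference (3*exp(x)) - (3*exp(-x)) = 3*exp(x) - 3*exp(-x) changes sign at x = 0 inside [-1, 1], so split the integral there.
∫[-1,0] (3*exp(x) - 3*exp(-x)) dx = -3*exp(1) - 3*exp(-1) + 6; the area of that piece is -6 + 3*exp(-1) + 3*exp(1).
∫[0,1] (3*exp(x) - 3*exp(-x)) dx = -6 + 3*exp(-1) + 3*exp(1).
Total area = (-6 + 3*exp(-1) + 3*exp(1)) + (-6 + 3*exp(-1) + 3*exp(1)) = -12 + 6*exp(-1) + 6*exp(1).

-12 + 6*exp(-1) + 6*exp(1)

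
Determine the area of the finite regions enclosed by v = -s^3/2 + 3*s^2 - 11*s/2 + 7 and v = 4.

Set the curves equal: -s^3/2 + 3*s^2 - 11*s/2 + 7 = 4, so -s^3/2 + 3*s^2 - 11*s/2 + 3 = 0, which factors as -(s - 3)*(s - 2)*(s - 1)/2 = 0. The curves meet at s = 1, 2, 3.
On [1, 2], v = 4 is on top; that piece has area ∫[1,2] (-(-s^3/2 + 3*s^2 - 11*s/2 + 3)) ds = 1/8.
On [2, 3], v = -s^3/2 + 3*s^2 - 11*s/2 + 7 is on top; that piece has area ∫[2,3] (-s^3/2 + 3*s^2 - 11*s/2 + 3) ds = 1/8.
Total enclosed area = 1/8 + 1/8 = 1/4.

1/4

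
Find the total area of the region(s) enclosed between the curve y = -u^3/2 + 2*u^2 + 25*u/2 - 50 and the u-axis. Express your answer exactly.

The curve meets the u-axis where -u^3/2 + 2*u^2 + 25*u/2 - 50 = 0, i.e. -(u - 5)*(u - 4)*(u + 5)/2 = 0, at u = -5, 4, 5.
On [-5, 4] the curve lies below the axis; ∫[-5,4] (-u^3/2 + 2*u^2 + 25*u/2 - 50) du = -2673/8, giving area 2673/8.
On [4, 5] the curve lies above the axis; ∫[4,5] (-u^3/2 + 2*u^2 + 25*u/2 - 50) du = 19/24, giving area 19/24.
Total area = 2673/8 + 19/24 = 4019/12.

4019/12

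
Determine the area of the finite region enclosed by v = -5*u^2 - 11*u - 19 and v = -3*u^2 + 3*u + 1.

9

Set the curves equal: -5*u^2 - 11*u - 19 = -3*u^2 + 3*u + 1, so -2*u^2 - 14*u - 20 = 0, which factors as -2*(u + 2)*(u + 5) = 0. The curves meet at u = -5, -2.
On [-5, -2], v = -5*u^2 - 11*u - 19 is on top; that piece has area ∫[-5,-2] (-2*u^2 - 14*u - 20) du = 9.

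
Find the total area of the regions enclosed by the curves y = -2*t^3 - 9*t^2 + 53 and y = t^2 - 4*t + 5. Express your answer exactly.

Set the curves equal: -2*t^3 - 9*t^2 + 53 = t^2 - 4*t + 5, so -2*t^3 - 10*t^2 + 4*t + 48 = 0, which factors as -2*(t - 2)*(t + 3)*(t + 4) = 0. The curves meet at t = -4, -3, 2.
On [-4, -3], y = t^2 - 4*t + 5 is on top; that piece has area ∫[-4,-3] (-(-2*t^3 - 10*t^2 + 4*t + 48)) dt = 11/6.
On [-3, 2], y = -2*t^3 - 9*t^2 + 53 is on top; that piece has area ∫[-3,2] (-2*t^3 - 10*t^2 + 4*t + 48) dt = 875/6.
Total enclosed area = 11/6 + 875/6 = 443/3.

443/3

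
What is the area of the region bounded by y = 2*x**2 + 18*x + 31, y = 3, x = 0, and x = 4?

896/3

On [0, 4], (2*x**2 + 18*x + 31) - (3) = 2*x**2 + 18*x + 28 is ≥ 0 throughout, so the area is a single integral of |2*x**2 + 18*x + 28|.
∫[0,4] (2*x**2 + 18*x + 28) dx = 896/3.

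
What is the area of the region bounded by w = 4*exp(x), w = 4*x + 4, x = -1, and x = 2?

-18 - 4*exp(-1) + 4*exp(2)

On [-1, 2], (4*exp(x)) - (4*x + 4) = -4*x + 4*exp(x) - 4 is ≥ 0 throughout, so the area is a single integral of |-4*x + 4*exp(x) - 4|.
∫[-1,2] (-4*x + 4*exp(x) - 4) dx = -18 - 4*exp(-1) + 4*exp(2).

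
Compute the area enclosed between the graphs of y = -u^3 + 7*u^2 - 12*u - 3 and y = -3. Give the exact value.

Set the curves equal: -u^3 + 7*u^2 - 12*u - 3 = -3, so -u^3 + 7*u^2 - 12*u = 0, which factors as -u*(u - 4)*(u - 3) = 0. The curves meet at u = 0, 3, 4.
On [0, 3], y = -3 is on top; that piece has area ∫[0,3] (-(-u^3 + 7*u^2 - 12*u)) du = 45/4.
On [3, 4], y = -u^3 + 7*u^2 - 12*u - 3 is on top; that piece has area ∫[3,4] (-u^3 + 7*u^2 - 12*u) du = 7/12.
Total enclosed area = 45/4 + 7/12 = 71/6.

71/6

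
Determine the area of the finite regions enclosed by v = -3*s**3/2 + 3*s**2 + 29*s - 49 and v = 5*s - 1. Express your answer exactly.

284

Set the curves equal: -3*s**3/2 + 3*s**2 + 29*s - 49 = 5*s - 1, so -3*s**3/2 + 3*s**2 + 24*s - 48 = 0, which factors as -3*(s - 4)*(s - 2)*(s + 4)/2 = 0. The curves meet at s = -4, 2, 4.
On [-4, 2], v = 5*s - 1 is on top; that piece has area ∫[-4,2] (-(-3*s**3/2 + 3*s**2 + 24*s - 48)) ds = 270.
On [2, 4], v = -3*s**3/2 + 3*s**2 + 29*s - 49 is on top; that piece has area ∫[2,4] (-3*s**3/2 + 3*s**2 + 24*s - 48) ds = 14.
Total enclosed area = 270 + 14 = 284.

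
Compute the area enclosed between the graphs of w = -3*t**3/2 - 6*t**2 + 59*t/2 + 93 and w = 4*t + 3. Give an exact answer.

3901/8

Set the curves equal: -3*t**3/2 - 6*t**2 + 59*t/2 + 93 = 4*t + 3, so -3*t**3/2 - 6*t**2 + 51*t/2 + 90 = 0, which factors as -3*(t - 4)*(t + 3)*(t + 5)/2 = 0. The curves meet at t = -5, -3, 4.
On [-5, -3], w = 4*t + 3 is on top; that piece has area ∫[-5,-3] (-(-3*t**3/2 - 6*t**2 + 51*t/2 + 90)) dt = 16.
On [-3, 4], w = -3*t**3/2 - 6*t**2 + 59*t/2 + 93 is on top; that piece has area ∫[-3,4] (-3*t**3/2 - 6*t**2 + 51*t/2 + 90) dt = 3773/8.
Total enclosed area = 16 + 3773/8 = 3901/8.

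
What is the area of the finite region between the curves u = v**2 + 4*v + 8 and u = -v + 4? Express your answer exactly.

9/2

Both boundary curves give u as a function of v, so integrate with respect to v. Setting them equal: v**2 + 5*v + 4 = 0, i.e. (v + 1)*(v + 4) = 0, so they meet at v = -4, -1.
For v in [-4, -1], u = v**2 + 4*v + 8 is on the left; area = ∫[-4,-1] (-(v**2 + 5*v + 4)) dv = 9/2.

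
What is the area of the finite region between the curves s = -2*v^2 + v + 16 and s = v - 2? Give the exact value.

Both boundary curves give s as a function of v, so integrate with respect to v. Setting them equal: -2*v^2 + 18 = 0, i.e. -2*(v - 3)*(v + 3) = 0, so they meet at v = -3, 3.
For v in [-3, 3], s = -2*v^2 + v + 16 is on the right; area = ∫[-3,3] (-2*v^2 + 18) dv = 72.

72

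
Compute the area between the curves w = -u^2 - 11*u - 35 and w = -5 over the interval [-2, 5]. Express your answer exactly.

2219/6

On [-2, 5], (-u^2 - 11*u - 35) - (-5) = -u^2 - 11*u - 30 is ≤ 0 throughout, so the area is a single integral of |-u^2 - 11*u - 30|.
∫[-2,5] (-u^2 - 11*u - 30) du = -2219/6; the area of that piece is 2219/6.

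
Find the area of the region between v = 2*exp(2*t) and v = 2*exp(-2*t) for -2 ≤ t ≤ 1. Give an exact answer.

-4 + exp(-4) + exp(-2) + exp(2) + exp(4)

The difference (2*exp(2*t)) - (2*exp(-2*t)) = 2*exp(2*t) - 2*exp(-2*t) changes sign at t = 0 inside [-2, 1], so split the integral there.
∫[-2,0] (2*exp(2*t) - 2*exp(-2*t)) dt = -exp(4) - exp(-4) + 2; the area of that piece is -2 + exp(-4) + exp(4).
∫[0,1] (2*exp(2*t) - 2*exp(-2*t)) dt = -2 + exp(-2) + exp(2).
Total area = (-2 + exp(-4) + exp(4)) + (-2 + exp(-2) + exp(2)) = -4 + exp(-4) + exp(-2) + exp(2) + exp(4).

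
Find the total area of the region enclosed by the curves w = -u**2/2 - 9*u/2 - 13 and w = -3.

Set the curves equal: -u**2/2 - 9*u/2 - 13 = -3, so -u**2/2 - 9*u/2 - 10 = 0, which factors as -(u + 4)*(u + 5)/2 = 0. The curves meet at u = -5, -4.
On [-5, -4], w = -u**2/2 - 9*u/2 - 13 is on top; that piece has area ∫[-5,-4] (-u**2/2 - 9*u/2 - 10) du = 1/12.

1/12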